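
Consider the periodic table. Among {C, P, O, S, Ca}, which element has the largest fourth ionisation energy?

O

IE_4 is the cost of taking one more electron from the +3 cation: C³⁺ still has 1 valence electron; P³⁺ still has 2 valence electrons; O³⁺ still has 3 valence electrons; S³⁺ still has 3 valence electrons; Ca³⁺ is already 1 electron into the core.
Usually core removal costs more than valence removal, but here the competition is close: a tightly held n=2 valence electron can cost more to remove than an n=3 core electron, so the actual values have to decide it.
Valence configurations: C³⁺ [He]2s¹, P³⁺ [Ne]3s², O³⁺ [He]2s²2p¹, S³⁺ [Ne]3s²3p¹.
S³⁺ loses a lone 3p electron whereas P³⁺ must break into a filled 3s² pair, so IE_4(P) > IE_4(S) even though S has the higher nuclear charge.
The numbers (kJ/mol): C 6223, P 4964, O 7469, S 4556, Ca 6491.
Hence IE_4: S < P < C < Ca < O.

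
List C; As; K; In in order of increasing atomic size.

C < As < In < K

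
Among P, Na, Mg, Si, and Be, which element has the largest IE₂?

IE_2 is the cost of taking one more electron from the +1 cation: P⁺ still has 4 valence electrons; Na⁺ is the bare [Ne] core; Mg⁺ still has 1 valence electron; Si⁺ still has 3 valence electrons; Be⁺ still has 1 valence electron.
Core electrons are held far more tightly than valence electrons, so Na tops the IE_2 order.
Valence configurations: P⁺ [Ne]3s²3p², Mg⁺ [Ne]3s¹, Si⁺ [Ne]3s²3p¹, Be⁺ [He]2s¹.
The numbers (kJ/mol): P 1907, Na 4562, Mg 1451, Si 1577, Be 1757.
So the second ionization energies run Mg < Si < Be < P < Na.

Na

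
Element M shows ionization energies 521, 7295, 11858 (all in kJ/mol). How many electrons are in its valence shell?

Look for the largest jump between consecutive ionization energies: IE2/IE1 ≈ 14.0, far larger than any earlier ratio.
That jump marks the point where a core electron is being removed. So the atom has 1 valence electron.

1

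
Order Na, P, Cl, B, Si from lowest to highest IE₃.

P < Si < B < Cl < Na

After 2 electrons have been removed, what remains? Na²⁺ is already 1 electron into the core; P²⁺ still has 3 valence electrons; Cl²⁺ still has 5 valence electrons; B²⁺ still has 1 valence electron; Si²⁺ still has 2 valence electrons.
Core electrons are held far more tightly than valence electrons, so Na tops the IE_3 order.
Valence configurations: P²⁺ [Ne]3s²3p¹, Cl²⁺ [Ne]3s²3p³, B²⁺ [He]2s¹, Si²⁺ [Ne]3s².
P²⁺ loses a lone 3p electron whereas Si²⁺ must break into a filled 3s² pair, so IE_3(Si) > IE_3(P) even though P has the higher nuclear charge.
The numbers (kJ/mol): Na 6910, P 2914, Cl 3822, B 3660, Si 3232.
Putting it together, IE_3: P < Si < B < Cl < Na.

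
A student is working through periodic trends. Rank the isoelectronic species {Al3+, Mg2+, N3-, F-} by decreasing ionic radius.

All of these have 10 electrons, so size is governed by nuclear charge alone: the more protons, the stronger the pull on the same electron cloud, and the smaller the ion.
Nuclear charges: Al3+ (Z=13), Mg2+ (Z=12), F- (Z=9), N3- (Z=7).
Largest to smallest: N3- > F- > Mg2+ > Al3+.

N3- > F- > Mg2+ > Al3+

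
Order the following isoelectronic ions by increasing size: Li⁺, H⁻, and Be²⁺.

Be²⁺, Li⁺, H⁻

All of these have 2 electrons, so size is governed by nuclear charge alone: the more protons, the stronger the pull on the same electron cloud, and the smaller the ion.
Nuclear charges: Be²⁺ (Z=4), Li⁺ (Z=3), H⁻ (Z=1).
Smallest to largest: Be²⁺ < Li⁺ < H⁻.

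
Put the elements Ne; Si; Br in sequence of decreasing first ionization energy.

Ne > Br > Si

Ne is in period 2, group 18; Si is in period 3, group 14; Br is in period 4, group 17.
IE₁ increases left→right with effective nuclear charge and decreases top→bottom as the valence shell moves farther out.
These span different periods and groups, so the two trends combine.
Br > Si: period and group pull opposite ways; the across-period shift dominates (1140 vs 786 kJ/mol).
Ne > Br: relative to Br, both the across-period and down-group shifts push Ne's first ionization energy up.
Tabulated first ionization energy (kJ/mol): Ne 2081, Si 786, Br 1140.
So from highest to lowest: Ne > Br > Si.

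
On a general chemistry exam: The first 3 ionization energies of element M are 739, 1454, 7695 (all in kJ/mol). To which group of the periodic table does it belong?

Look for the largest jump between consecutive ionization energies: IE3/IE2 ≈ 5.3, far larger than any earlier ratio.
That jump marks the point where a core electron is being removed. So the atom has 2 valence electrons.
A main-group element with 2 valence electrons is in group 2.

Group 2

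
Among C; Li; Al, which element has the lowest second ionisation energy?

Al

IE_2 is the cost of taking one more electron from the +1 cation: C⁺ still has 3 valence electrons; Li⁺ is the bare [He] core; Al⁺ still has 2 valence electrons.
Core electrons are held far more tightly than valence electrons, so Li tops the IE_2 order.
Valence configurations: C⁺ [He]2s²2p¹, Al⁺ [Ne]3s².
The numbers (kJ/mol): C 2353, Li 7298, Al 1817.
Putting it together, IE_2: Al < C < Li.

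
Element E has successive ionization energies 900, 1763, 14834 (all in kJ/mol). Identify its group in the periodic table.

Look for the largest jump between consecutive ionization energies: IE3/IE2 ≈ 8.4, far larger than any earlier ratio.
That jump marks the point where a core electron is being removed. So the atom has 2 valence electrons.
A main-group element with 2 valence electrons is in group 2.

Group 2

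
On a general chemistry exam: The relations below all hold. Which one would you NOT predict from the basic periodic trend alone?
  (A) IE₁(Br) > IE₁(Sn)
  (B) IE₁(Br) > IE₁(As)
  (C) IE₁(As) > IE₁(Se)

The general trend: IE₁ increases across a period and decreases down a group.
(A) Br (period 4, group 17) vs Sn (period 5, group 14): the stated order agrees with the simple trend.
(B) Br (period 4, group 17) vs As (period 4, group 15): the stated order agrees with the simple trend.
(C) As (period 4, group 15) vs Se (period 4, group 16): the stated order contradicts the simple trend.
The exception is (C): Se (4p⁴) ionizes more easily than half-filled As (4p³).

(C)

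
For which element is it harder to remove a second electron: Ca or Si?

Si

IE_2 is the cost of taking one more electron from the +1 cation: Ca⁺ still has 1 valence electron; Si⁺ still has 3 valence electrons.
All are still removing valence electrons, so compare the +1 ions as you would atoms: IE_2 generally rises across a period (higher Z_eff) and falls down a group (larger shell), subject to the usual subshell exceptions.
Valence configurations: Ca⁺ [Ar]4s¹, Si⁺ [Ne]3s²3p¹.
Approximate IE_2 values (kJ/mol): Ca 1145, Si 1577.
Hence IE_2: Ca < Si.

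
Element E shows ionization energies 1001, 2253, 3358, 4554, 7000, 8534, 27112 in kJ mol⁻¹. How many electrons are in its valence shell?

Look for the largest jump between consecutive ionization energies: IE7/IE6 ≈ 3.2, far larger than any earlier ratio.
That jump marks the point where a core electron is being removed. So the atom has 6 valence electrons.

6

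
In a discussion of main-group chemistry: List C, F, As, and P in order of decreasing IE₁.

C is in period 2, group 14; F is in period 2, group 17; P is in period 3, group 15; As is in period 4, group 15.
Removing the outermost electron gets harder across a period and easier down a group.
These span different periods and groups, so the two trends combine.
P > As: they share group 15; the group trend gives P the larger value.
C > P: period and group pull opposite ways; the down-group shift dominates (1086 vs 1012 kJ/mol).
F > C: F lies to the right of C in period 2, so the across-period effect alone puts F higher.
Approximate values (kJ/mol): C 1086, F 1681, P 1012, As 947.
So from highest to lowest: F > C > P > As.

F > C > P > As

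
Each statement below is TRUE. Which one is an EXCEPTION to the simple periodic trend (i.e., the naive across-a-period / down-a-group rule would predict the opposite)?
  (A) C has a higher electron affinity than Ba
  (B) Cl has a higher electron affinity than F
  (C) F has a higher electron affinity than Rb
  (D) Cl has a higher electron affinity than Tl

The general trend: electron affinity increases across a period and decreases down a group.
(A) C (period 2, group 14) vs Ba (period 6, group 2): the stated order agrees with the simple trend.
(B) Cl (period 3, group 17) vs F (period 2, group 17): the stated order contradicts the simple trend.
(C) F (period 2, group 17) vs Rb (period 5, group 1): the stated order agrees with the simple trend.
(D) Cl (period 3, group 17) vs Tl (period 6, group 13): the stated order agrees with the simple trend.
The exception is (B): F's small 2p subshell makes the incoming electron feel strong e⁻–e⁻ repulsion, so Cl actually releases more energy on gaining an electron.

(B)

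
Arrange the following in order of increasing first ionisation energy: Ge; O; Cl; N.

N is in period 2, group 15; O is in period 2, group 16; Cl is in period 3, group 17; Ge is in period 4, group 14.
Across a period the outer electron is held more tightly (higher IE₁); down a group it sits in a higher shell, more shielded, and comes off more easily.
Here both period and group differ, so the two effects have to be weighed against each other.
Cl > Ge: both effects reinforce here, so Cl is clearly the higher of the two.
O > Cl: the two effects oppose for this pair; the down-group effect wins (1314 vs 1251 kJ/mol).
N > O: this pair runs against the simple trend — see the exception note.
Note the exception: N has a higher first ionization energy than O, contrary to the simple trend — pairing an electron in O's 2p⁴ costs repulsion energy, so O ionizes more easily than half-filled N (2p³).
Approximate values (kJ/mol): N 1402, O 1314, Cl 1251, Ge 762.
So from lowest to highest: Ge < Cl < O < N.

Ge < Cl < O < N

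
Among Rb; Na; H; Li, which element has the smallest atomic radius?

H

H is in period 1, group 1; Li is in period 2, group 1; Na is in period 3, group 1; Rb is in period 5, group 1.
Moving right in a period, electrons are added to the same shell under a stronger nuclear pull, so atoms get smaller; moving down, a new shell is opened and atoms get larger.
All are in group 1, so atomic radius increases down the group.
The smallest atomic radius among these belongs to H.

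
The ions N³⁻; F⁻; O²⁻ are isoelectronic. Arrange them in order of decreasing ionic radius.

All of these have 10 electrons, so size is governed by nuclear charge alone: the more protons, the stronger the pull on the same electron cloud, and the smaller the ion.
Nuclear charges: F⁻ (Z=9), O²⁻ (Z=8), N³⁻ (Z=7).
Largest to smallest: N³⁻ > O²⁻ > F⁻.

N³⁻, O²⁻, F⁻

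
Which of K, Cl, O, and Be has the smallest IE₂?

Be

IE_2 is the cost of taking one more electron from the +1 cation: K⁺ is the bare [Ar] core; Cl⁺ still has 6 valence electrons; O⁺ still has 5 valence electrons; Be⁺ still has 1 valence electron.
Usually core removal costs more than valence removal, but here the competition is close: a tightly held n=2 valence electron can cost more to remove than an n=3 core electron, so the actual values have to decide it.
Valence configurations: Cl⁺ [Ne]3s²3p⁴, O⁺ [He]2s²2p³, Be⁺ [He]2s¹.
The numbers (kJ/mol): K 3052, Cl 2298, O 3388, Be 1757.
Putting it together, IE_2: Be < Cl < K < O.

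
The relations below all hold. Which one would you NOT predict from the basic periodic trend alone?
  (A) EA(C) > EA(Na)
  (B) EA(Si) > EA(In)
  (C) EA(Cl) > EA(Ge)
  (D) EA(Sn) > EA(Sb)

The general trend: electron affinity increases across a period and decreases down a group.
(A) C (period 2, group 14) vs Na (period 3, group 1): the stated order agrees with the simple trend.
(B) Si (period 3, group 14) vs In (period 5, group 13): the stated order agrees with the simple trend.
(C) Cl (period 3, group 17) vs Ge (period 4, group 14): the stated order agrees with the simple trend.
(D) Sn (period 5, group 14) vs Sb (period 5, group 15): the stated order contradicts the simple trend.
The exception is (D): adding an electron to Sb's half-filled 5p³ is unfavourable, so Sn has the more exothermic EA.

(D)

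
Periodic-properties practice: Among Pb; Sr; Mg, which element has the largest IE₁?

Mg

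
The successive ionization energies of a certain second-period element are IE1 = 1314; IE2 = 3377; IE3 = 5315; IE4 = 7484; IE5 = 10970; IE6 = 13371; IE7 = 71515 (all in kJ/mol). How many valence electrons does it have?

Look for the largest jump between consecutive ionization energies: IE7/IE6 ≈ 5.3, far larger than any earlier ratio.
That jump marks the point where a core electron is being removed. So the atom has 6 valence electrons.

6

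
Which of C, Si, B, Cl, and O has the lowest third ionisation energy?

After 2 electrons have been removed, what remains? C²⁺ still has 2 valence electrons; Si²⁺ still has 2 valence electrons; B²⁺ still has 1 valence electron; Cl²⁺ still has 5 valence electrons; O²⁺ still has 4 valence electrons.
All are still removing valence electrons, so compare the +2 ions as you would atoms: IE_3 generally rises across a period (higher Z_eff) and falls down a group (larger shell), subject to the usual subshell exceptions.
Valence configurations: C²⁺ [He]2s², Si²⁺ [Ne]3s², B²⁺ [He]2s¹, Cl²⁺ [Ne]3s²3p³, O²⁺ [He]2s²2p².
The numbers (kJ/mol): C 4620, Si 3232, B 3660, Cl 3822, O 5300.
Putting it together, IE_3: Si < B < Cl < C < O.

Si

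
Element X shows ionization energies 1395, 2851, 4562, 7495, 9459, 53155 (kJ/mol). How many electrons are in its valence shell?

5

Look for the largest jump between consecutive ionization energies: IE6/IE5 ≈ 5.6, far larger than any earlier ratio.
That jump marks the point where a core electron is being removed. So the atom has 5 valence electrons.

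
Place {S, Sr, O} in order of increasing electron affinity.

Sr < O < S

Atoms with high Z_eff and room in the valence shell (especially the halogens) have the most exothermic electron affinities.
These span different periods and groups, so the two trends combine.
O > Sr: relative to Sr, both the across-period and down-group shifts push O's electron affinity up.
S > O: this pair runs against the simple trend — see the exception note.
Note the exception: S has a higher electron affinity than O, contrary to the simple trend — the compact 2p subshell of O repels the added electron more than S's larger 3p does.
Approximate values (kJ/mol): O 141, S 200, Sr 5.
So from lowest to highest: Sr < O < S.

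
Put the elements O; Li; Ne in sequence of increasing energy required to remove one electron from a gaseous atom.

Li, O, Ne

Li is in period 2, group 1; O is in period 2, group 16; Ne is in period 2, group 18.
Across a period the outer electron is held more tightly (higher IE₁); down a group it sits in a higher shell, more shielded, and comes off more easily.
All lie in period 2, so first ionization energy increases left to right.
So from lowest to highest: Li < O < Ne.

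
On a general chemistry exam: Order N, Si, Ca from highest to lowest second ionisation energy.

N, Si, Ca

Consider each +1 ion: N⁺ still has 4 valence electrons; Si⁺ still has 3 valence electrons; Ca⁺ still has 1 valence electron.
All are still removing valence electrons, so compare the +1 ions as you would atoms: IE_2 generally rises across a period (higher Z_eff) and falls down a group (larger shell), subject to the usual subshell exceptions.
Valence configurations: N⁺ [He]2s²2p², Si⁺ [Ne]3s²3p¹, Ca⁺ [Ar]4s¹.
The numbers (kJ/mol): N 2856, Si 1577, Ca 1145.
Hence IE_2: Ca < Si < N.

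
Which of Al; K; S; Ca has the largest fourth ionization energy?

Al

Consider each +3 ion: Al³⁺ is the bare [Ne] core; K³⁺ is already 2 electrons into the core; S³⁺ still has 3 valence electrons; Ca³⁺ is already 1 electron into the core.
Core electrons are held far more tightly than valence electrons, so K, Ca and Al top the IE_4 order.
The numbers (kJ/mol): Al 11577, K 5877, S 4556, Ca 6491.
Overall IE_4 order: S < K < Ca < Al.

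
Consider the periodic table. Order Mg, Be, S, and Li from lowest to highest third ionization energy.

S < Mg < Li < Be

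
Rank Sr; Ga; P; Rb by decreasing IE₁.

P is in period 3, group 15; Ga is in period 4, group 13; Rb is in period 5, group 1; Sr is in period 5, group 2.
Across a period the outer electron is held more tightly (higher IE₁); down a group it sits in a higher shell, more shielded, and comes off more easily.
Here both period and group differ, so the two effects have to be weighed against each other.
Sr > Rb: both are in period 5; the period trend gives Sr the larger value.
Ga > Sr: both effects reinforce here, so Ga is clearly the higher of the two.
P > Ga: both effects reinforce here, so P is clearly the higher of the two.
Approximate values (kJ/mol): P 1012, Ga 579, Rb 403, Sr 550.
So from highest to lowest: P > Ga > Sr > Rb.

P > Ga > Sr > Rb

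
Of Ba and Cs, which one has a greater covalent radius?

Cs is in period 6, group 1; Ba is in period 6, group 2.
Radius decreases left→right (rising Z_eff, same n) and increases top→bottom (higher n).
All lie in period 6, so atomic radius increases right to left.
So Cs has the greater covalent radius (Cs > Ba).

Cs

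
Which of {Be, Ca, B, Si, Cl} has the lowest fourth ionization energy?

The fourth ionization energy removes an electron from the +3 ion. For each element: Be³⁺ is already 1 electron into the core; Ca³⁺ is already 1 electron into the core; B³⁺ is the bare [He] core; Si³⁺ still has 1 valence electron; Cl³⁺ still has 4 valence electrons.
Core electrons are held far more tightly than valence electrons, so Ca, Be and B top the IE_4 order.
Valence configurations: Si³⁺ [Ne]3s¹, Cl³⁺ [Ne]3s²3p².
Approximate IE_4 values (kJ/mol): Be 21007, Ca 6491, B 25026, Si 4356, Cl 5159.
Putting it together, IE_4: Si < Cl < Ca < Be < B.

Si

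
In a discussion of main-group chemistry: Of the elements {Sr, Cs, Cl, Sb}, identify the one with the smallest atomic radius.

Cl

Cl is in period 3, group 17; Sr is in period 5, group 2; Sb is in period 5, group 15; Cs is in period 6, group 1.
Across a period the added protons contract the valence shell; down a group each new principal shell makes the atom larger.
Neither a single period nor a single group — weigh both effects.
Sb > Cl: both effects reinforce here, so Sb is clearly the larger of the two.
Sr > Sb: Sr lies to the left of Sb in period 5, so the across-period effect alone puts Sr larger.
Cs > Sr: both effects reinforce here, so Cs is clearly the larger of the two.
Tabulated atomic radius (pm): Cl 99, Sr 185, Sb 140, Cs 232.
The smallest atomic radius among these belongs to Cl.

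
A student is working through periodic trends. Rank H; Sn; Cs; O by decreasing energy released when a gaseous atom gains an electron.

O > Sn > H > Cs

EA tends to increase across a period and decrease down a group, though the pattern is less regular than for IE or radius.
Neither a single period nor a single group — weigh both effects.
H > Cs: they share group 1; the group trend gives H the larger value.
Sn > H: period and group pull opposite ways; the across-period shift dominates (107 vs 73 kJ/mol).
O > Sn: both effects reinforce here, so O is clearly the higher of the two.
Tabulated electron affinity (kJ/mol): H 73, O 141, Sn 107, Cs 46.
So from highest to lowest: O > Sn > H > Cs.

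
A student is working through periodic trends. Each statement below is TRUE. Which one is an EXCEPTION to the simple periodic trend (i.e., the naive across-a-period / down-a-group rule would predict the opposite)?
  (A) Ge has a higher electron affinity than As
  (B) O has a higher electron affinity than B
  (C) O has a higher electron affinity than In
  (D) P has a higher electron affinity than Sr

The general trend: electron affinity increases across a period and decreases down a group.
(A) Ge (period 4, group 14) vs As (period 4, group 15): the stated order contradicts the simple trend.
(B) O (period 2, group 16) vs B (period 2, group 13): the stated order agrees with the simple trend.
(C) O (period 2, group 16) vs In (period 5, group 13): the stated order agrees with the simple trend.
(D) P (period 3, group 15) vs Sr (period 5, group 2): the stated order agrees with the simple trend.
The exception is (A): adding an electron to As's half-filled 4p³ is unfavourable, so Ge (4p²) has the more exothermic EA.

(A)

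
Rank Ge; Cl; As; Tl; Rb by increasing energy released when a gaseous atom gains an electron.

Cl is in period 3, group 17; Ge is in period 4, group 14; As is in period 4, group 15; Rb is in period 5, group 1; Tl is in period 6, group 13.
Atoms with high Z_eff and room in the valence shell (especially the halogens) have the most exothermic electron affinities.
Neither a single period nor a single group — weigh both effects.
Rb > Tl: period and group pull opposite ways; the down-group shift dominates (47 vs 19 kJ/mol).
As > Rb: both effects reinforce here, so As is clearly the higher of the two.
Ge > As: this pair runs against the simple trend — see the exception note.
Cl > Ge: both effects reinforce here, so Cl is clearly the higher of the two.
Note the exception: Ge has a higher electron affinity than As, contrary to the simple trend — adding an electron to As's half-filled 4p³ is unfavourable, so Ge (4p²) has the more exothermic EA.
Tabulated electron affinity (kJ/mol): Cl 349, Ge 119, As 78, Rb 47, Tl 19.
So from lowest to highest: Tl < Rb < As < Ge < Cl.

Tl < Rb < As < Ge < Cl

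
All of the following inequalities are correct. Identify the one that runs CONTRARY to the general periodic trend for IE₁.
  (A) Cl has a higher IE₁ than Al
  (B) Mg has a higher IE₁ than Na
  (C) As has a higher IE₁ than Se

The general trend: IE₁ increases across a period and decreases down a group.
(A) Cl (period 3, group 17) vs Al (period 3, group 13): the stated order agrees with the simple trend.
(B) Mg (period 3, group 2) vs Na (period 3, group 1): the stated order agrees with the simple trend.
(C) As (period 4, group 15) vs Se (period 4, group 16): the stated order contradicts the simple trend.
The exception is (C): Se (4p⁴) ionizes more easily than half-filled As (4p³).

(C)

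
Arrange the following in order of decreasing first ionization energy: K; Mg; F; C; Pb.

Across a period the outer electron is held more tightly (higher IE₁); down a group it sits in a higher shell, more shielded, and comes off more easily.
These span different periods and groups, so the two trends combine.
Pb > K: period and group pull opposite ways; the across-period shift dominates (716 vs 419 kJ/mol).
Mg > Pb: the two effects oppose for this pair; the down-group effect wins (738 vs 716 kJ/mol).
C > Mg: both effects reinforce here, so C is clearly the higher of the two.
F > C: both are in period 2; the period trend gives F the larger value.
Approximate values (kJ/mol): C 1086, F 1681, Mg 738, K 419, Pb 716.
So from highest to lowest: F > C > Mg > Pb > K.

F > C > Mg > Pb > K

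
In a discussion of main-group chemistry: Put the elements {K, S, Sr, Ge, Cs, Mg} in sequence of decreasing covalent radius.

Mg is in period 3, group 2; S is in period 3, group 16; K is in period 4, group 1; Ge is in period 4, group 14; Sr is in period 5, group 2; Cs is in period 6, group 1.
Radius decreases left→right (rising Z_eff, same n) and increases top→bottom (higher n).
These span different periods and groups, so the two trends combine.
Ge > S: relative to S, both the across-period and down-group shifts push Ge's atomic radius up.
Mg > Ge: the two effects oppose for this pair; the across-period effect wins (139 vs 121 pm).
Sr > Mg: they share group 2; the group trend gives Sr the larger value.
K > Sr: the two effects oppose for this pair; the across-period effect wins (196 vs 185 pm).
Cs > K: they share group 1; the group trend gives Cs the larger value.
Approximate values (pm): Mg 139, S 103, K 196, Ge 121, Sr 185, Cs 232.
So from largest to smallest: Cs > K > Sr > Mg > Ge > S.

Cs, K, Sr, Mg, Ge, S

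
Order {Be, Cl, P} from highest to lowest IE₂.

After 1 electron has been removed, what remains? Be⁺ still has 1 valence electron; Cl⁺ still has 6 valence electrons; P⁺ still has 4 valence electrons.
All are still removing valence electrons, so compare the +1 ions as you would atoms: IE_2 generally rises across a period (higher Z_eff) and falls down a group (larger shell), subject to the usual subshell exceptions.
Valence configurations: Be⁺ [He]2s¹, Cl⁺ [Ne]3s²3p⁴, P⁺ [Ne]3s²3p².
The numbers (kJ/mol): Be 1757, Cl 2298, P 1907.
Hence IE_2: Be < P < Cl.

Cl > P > Be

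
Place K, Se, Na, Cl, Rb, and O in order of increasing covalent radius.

O, Cl, Se, Na, K, Rb

O is in period 2, group 16; Na is in period 3, group 1; Cl is in period 3, group 17; K is in period 4, group 1; Se is in period 4, group 16; Rb is in period 5, group 1.
Radius decreases left→right (rising Z_eff, same n) and increases top→bottom (higher n).
Here both period and group differ, so the two effects have to be weighed against each other.
Cl > O: period and group pull opposite ways; the down-group shift dominates (99 vs 63 pm).
Se > Cl: relative to Cl, both the across-period and down-group shifts push Se's atomic radius up.
Na > Se: period and group pull opposite ways; the across-period shift dominates (155 vs 116 pm).
K > Na: they share group 1; the group trend gives K the larger value.
Rb > K: they share group 1; the group trend gives Rb the larger value.
Approximate values (pm): O 63, Na 155, Cl 99, K 196, Se 116, Rb 210.
So from smallest to largest: O < Cl < Se < Na < K < Rb.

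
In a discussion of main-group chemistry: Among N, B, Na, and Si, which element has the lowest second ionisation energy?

Si

The second ionization energy removes an electron from the +1 ion. For each element: N⁺ still has 4 valence electrons; B⁺ still has 2 valence electrons; Na⁺ is the bare [Ne] core; Si⁺ still has 3 valence electrons.
Breaking into a closed-shell core is much more expensive than removing a leftover valence electron — Na has the largest IE_2 here.
Valence configurations: N⁺ [He]2s²2p², B⁺ [He]2s², Si⁺ [Ne]3s²3p¹.
Approximate IE_2 values (kJ/mol): N 2856, B 2427, Na 4562, Si 1577.
Hence IE_2: Si < B < N < Na.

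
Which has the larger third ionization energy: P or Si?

Si

After 2 electrons have been removed, what remains? P²⁺ still has 3 valence electrons; Si²⁺ still has 2 valence electrons.
All are still removing valence electrons, so compare the +2 ions as you would atoms: IE_3 generally rises across a period (higher Z_eff) and falls down a group (larger shell), subject to the usual subshell exceptions.
Valence configurations: P²⁺ [Ne]3s²3p¹, Si²⁺ [Ne]3s².
P²⁺ loses a lone 3p electron whereas Si²⁺ must break into a filled 3s² pair, so IE_3(Si) > IE_3(P) even though P has the higher nuclear charge.
Approximate IE_3 values (kJ/mol): P 2914, Si 3232.
Overall IE_3 order: P < Si.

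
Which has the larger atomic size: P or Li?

Li is in period 2, group 1; P is in period 3, group 15.
Moving right in a period, electrons are added to the same shell under a stronger nuclear pull, so atoms get smaller; moving down, a new shell is opened and atoms get larger.
Here both period and group differ, so the two effects have to be weighed against each other.
Li > P: period and group pull opposite ways; the across-period shift dominates (133 vs 111 pm).
Tabulated atomic radius (pm): Li 133, P 111.
So Li has the larger atomic size (Li > P).

Li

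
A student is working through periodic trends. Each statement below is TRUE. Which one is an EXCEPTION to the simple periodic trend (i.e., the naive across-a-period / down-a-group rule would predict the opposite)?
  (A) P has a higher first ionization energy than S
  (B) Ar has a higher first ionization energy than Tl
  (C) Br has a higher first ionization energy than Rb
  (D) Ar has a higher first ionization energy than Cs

(A)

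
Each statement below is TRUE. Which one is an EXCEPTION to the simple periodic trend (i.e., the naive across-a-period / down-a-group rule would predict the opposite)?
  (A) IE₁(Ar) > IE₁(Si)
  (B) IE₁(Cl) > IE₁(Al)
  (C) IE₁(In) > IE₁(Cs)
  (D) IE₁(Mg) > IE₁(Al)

The general trend: first ionisation energy increases across a period and decreases down a group.
(A) Ar (period 3, group 18) vs Si (period 3, group 14): the stated order agrees with the simple trend.
(B) Cl (period 3, group 17) vs Al (period 3, group 13): the stated order agrees with the simple trend.
(C) In (period 5, group 13) vs Cs (period 6, group 1): the stated order agrees with the simple trend.
(D) Mg (period 3, group 2) vs Al (period 3, group 13): the stated order contradicts the simple trend.
The exception is (D): Al's single 3p electron is easier to remove than one from Mg's filled 3s².

(D)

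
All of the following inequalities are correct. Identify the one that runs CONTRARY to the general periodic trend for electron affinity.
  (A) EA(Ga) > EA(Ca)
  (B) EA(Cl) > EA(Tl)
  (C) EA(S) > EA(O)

The general trend: electron affinity increases across a period and decreases down a group.
(A) Ga (period 4, group 13) vs Ca (period 4, group 2): the stated order agrees with the simple trend.
(B) Cl (period 3, group 17) vs Tl (period 6, group 13): the stated order agrees with the simple trend.
(C) S (period 3, group 16) vs O (period 2, group 16): the stated order contradicts the simple trend.
The exception is (C): the compact 2p subshell of O repels the added electron more than S's larger 3p does.

(C)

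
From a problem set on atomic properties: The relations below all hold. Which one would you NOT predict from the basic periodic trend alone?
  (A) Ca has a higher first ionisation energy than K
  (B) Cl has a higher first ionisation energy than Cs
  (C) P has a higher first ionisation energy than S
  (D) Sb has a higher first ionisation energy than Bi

The general trend: first ionisation energy increases across a period and decreases down a group.
(A) Ca (period 4, group 2) vs K (period 4, group 1): the stated order agrees with the simple trend.
(B) Cl (period 3, group 17) vs Cs (period 6, group 1): the stated order agrees with the simple trend.
(C) P (period 3, group 15) vs S (period 3, group 16): the stated order contradicts the simple trend.
(D) Sb (period 5, group 15) vs Bi (period 6, group 15): the stated order agrees with the simple trend.
The exception is (C): S (3p⁴) ionizes more easily than half-filled P (3p³) because the paired 3p electron in S is pushed out by e⁻–e⁻ repulsion.

(C)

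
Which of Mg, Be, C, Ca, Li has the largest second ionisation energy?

Li

Consider each +1 ion: Mg⁺ still has 1 valence electron; Be⁺ still has 1 valence electron; C⁺ still has 3 valence electrons; Ca⁺ still has 1 valence electron; Li⁺ is the bare [He] core.
Breaking into a closed-shell core is much more expensive than removing a leftover valence electron — Li has the largest IE_2 here.
Valence configurations: Mg⁺ [Ne]3s¹, Be⁺ [He]2s¹, C⁺ [He]2s²2p¹, Ca⁺ [Ar]4s¹.
The numbers (kJ/mol): Mg 1451, Be 1757, C 2353, Ca 1145, Li 7298.
Overall IE_2 order: Ca < Mg < Be < C < Li.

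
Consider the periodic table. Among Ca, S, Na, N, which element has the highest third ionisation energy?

Na

After 2 electrons have been removed, what remains? Ca²⁺ is the bare [Ar] core; S²⁺ still has 4 valence electrons; Na²⁺ is already 1 electron into the core; N²⁺ still has 3 valence electrons.
Pulling an electron out of a noble-gas core costs far more than removing a remaining valence electron, so Ca and Na sit at the high end of IE_3.
Valence configurations: S²⁺ [Ne]3s²3p², N²⁺ [He]2s²2p¹.
Tabulated IE_3 (kJ/mol): Ca 4912, S 3357, Na 6910, N 4578.
So the third ionization energies run S < N < Ca < Na.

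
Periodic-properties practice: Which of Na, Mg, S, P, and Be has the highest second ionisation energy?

After 1 electron has been removed, what remains? Na⁺ is the bare [Ne] core; Mg⁺ still has 1 valence electron; S⁺ still has 5 valence electrons; P⁺ still has 4 valence electrons; Be⁺ still has 1 valence electron.
Core electrons are held far more tightly than valence electrons, so Na tops the IE_2 order.
Valence configurations: Mg⁺ [Ne]3s¹, S⁺ [Ne]3s²3p³, P⁺ [Ne]3s²3p², Be⁺ [He]2s¹.
The numbers (kJ/mol): Na 4562, Mg 1451, S 2252, P 1907, Be 1757.
So the second ionization energies run Mg < Be < P < S < Na.

Na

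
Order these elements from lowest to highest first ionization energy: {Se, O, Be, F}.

Be is in period 2, group 2; O is in period 2, group 16; F is in period 2, group 17; Se is in period 4, group 16.
Removing the outermost electron gets harder across a period and easier down a group.
Here both period and group differ, so the two effects have to be weighed against each other.
Se > Be: the two effects oppose for this pair; the across-period effect wins (941 vs 900 kJ/mol).
O > Se: they share group 16; the group trend gives O the larger value.
F > O: F lies to the right of O in period 2, so the across-period effect alone puts F higher.
Tabulated first ionization energy (kJ/mol): Be 900, O 1314, F 1681, Se 941.
So from lowest to highest: Be < Se < O < F.

Be, Se, O, F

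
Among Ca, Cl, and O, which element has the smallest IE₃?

Consider each +2 ion: Ca²⁺ is the bare [Ar] core; Cl²⁺ still has 5 valence electrons; O²⁺ still has 4 valence electrons.
Usually core removal costs more than valence removal, but here the competition is close: a tightly held n=2 valence electron can cost more to remove than an n=3 core electron, so the actual values have to decide it.
Valence configurations: Cl²⁺ [Ne]3s²3p³, O²⁺ [He]2s²2p².
The numbers (kJ/mol): Ca 4912, Cl 3822, O 5300.
Hence IE_3: Cl < Ca < O.

Cl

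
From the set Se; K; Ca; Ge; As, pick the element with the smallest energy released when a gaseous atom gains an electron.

Ca

Adding an electron releases more energy for atoms nearer the top right (short of the noble gases).
All lie in period 4; the across-period trend (electron affinity increases left to right) applies, with the exception below.
Note the exception: K has a higher electron affinity than Ca, contrary to the simple trend — adding an electron to Ca (ns²) has to open a new, higher-energy np subshell, which is unfavourable.
Note the exception: Ge has a higher electron affinity than As, contrary to the simple trend — adding an electron to As's half-filled 4p³ is unfavourable, so Ge (4p²) has the more exothermic EA.
For reference (kJ/mol): K 48, Ca 2, Ge 119, As 78, Se 195.
The smallest energy released when a gaseous atom gains an electron among these belongs to Ca.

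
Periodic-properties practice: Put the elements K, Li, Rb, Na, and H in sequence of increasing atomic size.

H is in period 1, group 1; Li is in period 2, group 1; Na is in period 3, group 1; K is in period 4, group 1; Rb is in period 5, group 1.
Radius decreases left→right (rising Z_eff, same n) and increases top→bottom (higher n).
All are in group 1, so atomic radius increases down the group.
So from smallest to largest: H < Li < Na < K < Rb.

H < Li < Na < K < Rb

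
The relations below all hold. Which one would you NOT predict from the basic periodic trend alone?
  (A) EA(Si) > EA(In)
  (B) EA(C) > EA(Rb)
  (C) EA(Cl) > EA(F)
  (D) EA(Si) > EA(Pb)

(C)

The general trend: electron affinity increases across a period and decreases down a group.
(A) Si (period 3, group 14) vs In (period 5, group 13): the stated order agrees with the simple trend.
(B) C (period 2, group 14) vs Rb (period 5, group 1): the stated order agrees with the simple trend.
(C) Cl (period 3, group 17) vs F (period 2, group 17): the stated order contradicts the simple trend.
(D) Si (period 3, group 14) vs Pb (period 6, group 14): the stated order agrees with the simple trend.
The exception is (C): F's small 2p subshell makes the incoming electron feel strong e⁻–e⁻ repulsion, so Cl actually releases more energy on gaining an electron.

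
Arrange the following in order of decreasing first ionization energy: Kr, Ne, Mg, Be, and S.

Be is in period 2, group 2; Ne is in period 2, group 18; Mg is in period 3, group 2; S is in period 3, group 16; Kr is in period 4, group 18.
Removing the outermost electron gets harder across a period and easier down a group.
Neither a single period nor a single group — weigh both effects.
Be > Mg: Be sits above Mg in group 2, so the down-group effect alone puts Be higher.
S > Be: period and group pull opposite ways; the across-period shift dominates (1000 vs 900 kJ/mol).
Kr > S: period and group pull opposite ways; the across-period shift dominates (1351 vs 1000 kJ/mol).
Ne > Kr: they share group 18; the group trend gives Ne the larger value.
Tabulated first ionization energy (kJ/mol): Be 900, Ne 2081, Mg 738, S 1000, Kr 1351.
So from highest to lowest: Ne > Kr > S > Be > Mg.

Ne > Kr > S > Be > Mg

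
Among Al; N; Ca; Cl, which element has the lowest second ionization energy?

IE_2 is the cost of taking one more electron from the +1 cation: Al⁺ still has 2 valence electrons; N⁺ still has 4 valence electrons; Ca⁺ still has 1 valence electron; Cl⁺ still has 6 valence electrons.
All are still removing valence electrons, so compare the +1 ions as you would atoms: IE_2 generally rises across a period (higher Z_eff) and falls down a group (larger shell), subject to the usual subshell exceptions.
Valence configurations: Al⁺ [Ne]3s², N⁺ [He]2s²2p², Ca⁺ [Ar]4s¹, Cl⁺ [Ne]3s²3p⁴.
The numbers (kJ/mol): Al 1817, N 2856, Ca 1145, Cl 2298.
So the second ionization energies run Ca < Al < Cl < N.

Ca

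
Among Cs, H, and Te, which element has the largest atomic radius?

H is in period 1, group 1; Te is in period 5, group 16; Cs is in period 6, group 1.
Atomic radius shrinks across a period as nuclear charge pulls the same shell inward, and grows down a group as new shells are added.
Here both period and group differ, so the two effects have to be weighed against each other.
Te > H: the two effects oppose for this pair; the down-group effect wins (136 vs 32 pm).
Cs > Te: both effects reinforce here, so Cs is clearly the larger of the two.
Tabulated atomic radius (pm): H 32, Te 136, Cs 232.
The largest atomic radius among these belongs to Cs.

Cs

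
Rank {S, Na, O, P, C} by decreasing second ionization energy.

IE_2 is the cost of taking one more electron from the +1 cation: S⁺ still has 5 valence electrons; Na⁺ is the bare [Ne] core; O⁺ still has 5 valence electrons; P⁺ still has 4 valence electrons; C⁺ still has 3 valence electrons.
Breaking into a closed-shell core is much more expensive than removing a leftover valence electron — Na has the largest IE_2 here.
Valence configurations: S⁺ [Ne]3s²3p³, O⁺ [He]2s²2p³, P⁺ [Ne]3s²3p², C⁺ [He]2s²2p¹.
Approximate IE_2 values (kJ/mol): S 2252, Na 4562, O 3388, P 1907, C 2353.
Putting it together, IE_2: P < S < C < O < Na.

Na > O > C > S > P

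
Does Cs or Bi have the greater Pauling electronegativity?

Bi

Cs is in period 6, group 1; Bi is in period 6, group 15.
Smaller atoms with higher effective nuclear charge are more electronegative.
All lie in period 6, so electronegativity increases left to right.
So Bi has the greater Pauling electronegativity (Bi > Cs).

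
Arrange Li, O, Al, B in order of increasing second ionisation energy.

Al < B < O < Li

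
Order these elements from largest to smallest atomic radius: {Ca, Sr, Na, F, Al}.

F is in period 2, group 17; Na is in period 3, group 1; Al is in period 3, group 13; Ca is in period 4, group 2; Sr is in period 5, group 2.
Moving right in a period, electrons are added to the same shell under a stronger nuclear pull, so atoms get smaller; moving down, a new shell is opened and atoms get larger.
Neither a single period nor a single group — weigh both effects.
Al > F: relative to F, both the across-period and down-group shifts push Al's atomic radius up.
Na > Al: both are in period 3; the period trend gives Na the larger value.
Ca > Na: the two effects oppose for this pair; the down-group effect wins (171 vs 155 pm).
Sr > Ca: Sr sits below Ca in group 2, so the down-group effect alone puts Sr larger.
For reference (pm): F 64, Na 155, Al 126, Ca 171, Sr 185.
So from largest to smallest: Sr > Ca > Na > Al > F.

Sr > Ca > Na > Al > F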